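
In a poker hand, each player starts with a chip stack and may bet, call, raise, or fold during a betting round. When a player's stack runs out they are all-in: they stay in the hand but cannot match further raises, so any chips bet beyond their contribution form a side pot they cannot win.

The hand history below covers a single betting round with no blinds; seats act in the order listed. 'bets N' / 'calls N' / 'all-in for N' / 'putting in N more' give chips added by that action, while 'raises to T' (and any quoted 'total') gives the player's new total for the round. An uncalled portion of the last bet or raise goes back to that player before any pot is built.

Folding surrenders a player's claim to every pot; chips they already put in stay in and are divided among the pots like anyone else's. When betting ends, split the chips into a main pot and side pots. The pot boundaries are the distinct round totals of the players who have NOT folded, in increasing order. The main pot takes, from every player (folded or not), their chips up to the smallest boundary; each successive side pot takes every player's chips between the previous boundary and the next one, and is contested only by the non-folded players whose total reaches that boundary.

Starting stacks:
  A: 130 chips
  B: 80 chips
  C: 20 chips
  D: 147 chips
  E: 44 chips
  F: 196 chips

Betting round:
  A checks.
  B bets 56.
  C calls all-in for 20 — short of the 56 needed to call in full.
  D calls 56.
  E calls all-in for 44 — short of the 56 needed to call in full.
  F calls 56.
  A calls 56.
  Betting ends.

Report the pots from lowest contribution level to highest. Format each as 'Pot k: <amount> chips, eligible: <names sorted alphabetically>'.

Contributions: A=56, B=56, C=20, D=56, E=44, F=56
Pot levels (distinct totals of non-folded players): 20, 44, 56
Layer 1-20: 20 each from A, B, C, D, E, F = 20*6 = 120 chips; eligible A, B, C, D, E, F
Layer 21-44: 24 each from A, B, D, E, F = 24*5 = 120 chips; eligible A, B, D, E, F
Layer 45-56: 12 each from A, B, D, F = 12*4 = 48 chips; eligible A, B, D, F

Pot 1: 120 chips, eligible: A, B, C, D, E, F
Pot 2: 120 chips, eligible: A, B, D, E, F
Pot 3: 48 chips, eligible: A, B, D, F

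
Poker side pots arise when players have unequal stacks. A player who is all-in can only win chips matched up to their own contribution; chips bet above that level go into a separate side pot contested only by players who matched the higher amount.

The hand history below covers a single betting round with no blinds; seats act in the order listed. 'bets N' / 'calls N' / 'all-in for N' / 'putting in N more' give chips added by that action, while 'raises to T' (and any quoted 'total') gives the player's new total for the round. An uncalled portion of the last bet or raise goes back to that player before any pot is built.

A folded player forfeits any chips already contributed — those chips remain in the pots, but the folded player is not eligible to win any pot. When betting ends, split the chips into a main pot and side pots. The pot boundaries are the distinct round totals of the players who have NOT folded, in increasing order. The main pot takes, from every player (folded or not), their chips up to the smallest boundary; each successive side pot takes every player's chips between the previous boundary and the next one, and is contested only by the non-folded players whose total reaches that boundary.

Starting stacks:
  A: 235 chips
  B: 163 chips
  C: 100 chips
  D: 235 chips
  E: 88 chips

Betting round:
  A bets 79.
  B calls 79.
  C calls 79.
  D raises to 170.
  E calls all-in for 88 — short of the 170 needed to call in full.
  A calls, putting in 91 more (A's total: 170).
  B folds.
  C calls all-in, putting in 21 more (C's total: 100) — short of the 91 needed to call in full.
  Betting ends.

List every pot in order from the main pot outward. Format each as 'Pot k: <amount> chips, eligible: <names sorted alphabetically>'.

Contributions: A=170, B=79, C=100, D=170, E=88
Folded: B
Pot levels (distinct totals of non-folded players): 88, 100, 170
Layer 1-88: A 88 + B 79 + C 88 + D 88 + E 88 = 431 chips; eligible A, C, D, E
Layer 89-100: 12 each from A, C, D = 12*3 = 36 chips; eligible A, C, D
Layer 101-170: 70 each from A, D = 70*2 = 140 chips; eligible A, D

Pot 1: 431 chips, eligible: A, C, D, E
Pot 2: 36 chips, eligible: A, C, D
Pot 3: 140 chips, eligible: A, D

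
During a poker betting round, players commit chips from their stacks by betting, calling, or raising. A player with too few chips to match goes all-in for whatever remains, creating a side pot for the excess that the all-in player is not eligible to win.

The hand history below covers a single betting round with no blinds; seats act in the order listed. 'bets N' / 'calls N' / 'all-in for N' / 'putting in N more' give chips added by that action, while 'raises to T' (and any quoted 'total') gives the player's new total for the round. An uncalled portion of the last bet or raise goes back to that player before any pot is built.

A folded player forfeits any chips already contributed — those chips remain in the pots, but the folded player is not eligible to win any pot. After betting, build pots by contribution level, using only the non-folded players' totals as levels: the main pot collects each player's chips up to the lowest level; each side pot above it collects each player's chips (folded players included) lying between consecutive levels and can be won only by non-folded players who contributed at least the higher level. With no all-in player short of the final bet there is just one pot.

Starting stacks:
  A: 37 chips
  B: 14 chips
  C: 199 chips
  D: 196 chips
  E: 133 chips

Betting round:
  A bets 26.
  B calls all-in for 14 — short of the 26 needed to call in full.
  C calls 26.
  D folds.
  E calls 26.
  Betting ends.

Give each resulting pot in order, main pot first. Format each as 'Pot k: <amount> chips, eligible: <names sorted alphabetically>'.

Contributions: A=26, B=14, C=26, E=26
Folded: D
Pot levels (distinct totals of non-folded players): 14, 26
Layer 1-14: 14 each from A, B, C, E = 14*4 = 56 chips; eligible A, B, C, E
Layer 15-26: 12 each from A, C, E = 12*3 = 36 chips; eligible A, C, E

Pot 1: 56 chips, eligible: A, B, C, E
Pot 2: 36 chips, eligible: A, C, E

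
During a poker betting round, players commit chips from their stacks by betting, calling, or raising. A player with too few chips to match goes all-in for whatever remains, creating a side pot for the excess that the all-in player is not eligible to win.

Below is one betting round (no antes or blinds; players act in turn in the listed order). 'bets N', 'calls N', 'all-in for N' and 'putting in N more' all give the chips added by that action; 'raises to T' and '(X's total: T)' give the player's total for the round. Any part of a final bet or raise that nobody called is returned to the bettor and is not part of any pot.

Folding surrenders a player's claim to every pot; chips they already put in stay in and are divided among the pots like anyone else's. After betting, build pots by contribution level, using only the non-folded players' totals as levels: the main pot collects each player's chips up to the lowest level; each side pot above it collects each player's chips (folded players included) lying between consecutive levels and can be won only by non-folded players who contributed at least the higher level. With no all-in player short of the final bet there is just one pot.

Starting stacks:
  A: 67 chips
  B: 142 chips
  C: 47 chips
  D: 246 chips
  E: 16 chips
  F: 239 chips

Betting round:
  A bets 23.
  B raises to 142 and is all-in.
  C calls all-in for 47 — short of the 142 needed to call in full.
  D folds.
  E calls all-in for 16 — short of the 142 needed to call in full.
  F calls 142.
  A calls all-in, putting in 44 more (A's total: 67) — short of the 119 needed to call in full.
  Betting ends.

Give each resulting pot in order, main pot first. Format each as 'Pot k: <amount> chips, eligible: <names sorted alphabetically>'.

Pot 1: 80 chips, eligible: A, B, C, E, F
Pot 2: 124 chips, eligible: A, B, C, F
Pot 3: 60 chips, eligible: A, B, F
Pot 4: 150 chips, eligible: B, F

Derivation:
Contributions: A=67, B=142, C=47, E=16, F=142
Folded: D
Pot levels (distinct totals of non-folded players): 16, 47, 67, 142
Layer 1-16: 16 each from A, B, C, E, F = 16*5 = 80 chips; eligible A, B, C, E, F
Layer 17-47: 31 each from A, B, C, F = 31*4 = 124 chips; eligible A, B, C, F
Layer 48-67: 20 each from A, B, F = 20*3 = 60 chips; eligible A, B, F
Layer 68-142: 75 each from B, F = 75*2 = 150 chips; eligible B, F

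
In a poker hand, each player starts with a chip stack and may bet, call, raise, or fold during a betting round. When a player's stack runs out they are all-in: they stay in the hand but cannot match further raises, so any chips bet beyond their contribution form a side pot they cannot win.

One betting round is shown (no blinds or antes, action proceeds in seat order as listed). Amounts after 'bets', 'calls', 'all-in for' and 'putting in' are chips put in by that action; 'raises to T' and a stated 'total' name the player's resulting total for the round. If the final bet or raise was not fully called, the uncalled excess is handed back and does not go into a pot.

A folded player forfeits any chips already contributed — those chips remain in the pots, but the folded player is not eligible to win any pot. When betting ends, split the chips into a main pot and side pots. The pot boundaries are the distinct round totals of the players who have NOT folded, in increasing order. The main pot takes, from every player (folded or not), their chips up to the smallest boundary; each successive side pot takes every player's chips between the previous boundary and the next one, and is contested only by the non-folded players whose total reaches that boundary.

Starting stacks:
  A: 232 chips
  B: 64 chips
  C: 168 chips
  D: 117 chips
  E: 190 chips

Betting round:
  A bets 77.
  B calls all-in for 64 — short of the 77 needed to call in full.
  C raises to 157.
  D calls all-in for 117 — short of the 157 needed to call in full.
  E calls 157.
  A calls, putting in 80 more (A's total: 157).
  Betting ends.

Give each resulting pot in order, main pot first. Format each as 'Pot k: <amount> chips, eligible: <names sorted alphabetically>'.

Pot 1: 320 chips, eligible: A, B, C, D, E
Pot 2: 212 chips, eligible: A, C, D, E
Pot 3: 120 chips, eligible: A, C, E

Derivation:
Contributions: A=157, B=64, C=157, D=117, E=157
Pot levels (distinct totals of non-folded players): 64, 117, 157
Layer 1-64: 64 each from A, B, C, D, E = 64*5 = 320 chips; eligible A, B, C, D, E
Layer 65-117: 53 each from A, C, D, E = 53*4 = 212 chips; eligible A, C, D, E
Layer 118-157: 40 each from A, C, E = 40*3 = 120 chips; eligible A, C, E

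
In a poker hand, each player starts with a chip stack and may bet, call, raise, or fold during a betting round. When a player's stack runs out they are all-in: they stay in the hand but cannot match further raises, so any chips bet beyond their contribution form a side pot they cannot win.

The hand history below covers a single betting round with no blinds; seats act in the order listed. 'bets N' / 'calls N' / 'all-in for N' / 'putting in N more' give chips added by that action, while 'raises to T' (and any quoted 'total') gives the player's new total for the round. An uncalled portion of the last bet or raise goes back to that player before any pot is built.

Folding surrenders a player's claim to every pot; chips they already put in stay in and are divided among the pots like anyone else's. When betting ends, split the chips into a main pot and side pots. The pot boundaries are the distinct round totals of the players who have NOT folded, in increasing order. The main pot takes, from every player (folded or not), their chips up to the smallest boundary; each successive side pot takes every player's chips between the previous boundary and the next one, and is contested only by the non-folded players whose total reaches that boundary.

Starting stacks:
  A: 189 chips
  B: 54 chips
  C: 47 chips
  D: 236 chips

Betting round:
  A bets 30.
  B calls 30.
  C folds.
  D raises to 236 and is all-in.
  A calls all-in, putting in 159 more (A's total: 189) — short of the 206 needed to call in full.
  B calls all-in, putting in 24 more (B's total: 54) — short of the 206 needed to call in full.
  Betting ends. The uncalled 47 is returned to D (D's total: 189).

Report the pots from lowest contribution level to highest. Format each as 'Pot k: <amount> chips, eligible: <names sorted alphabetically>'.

Pot 1: 162 chips, eligible: A, B, D
Pot 2: 270 chips, eligible: A, D

Derivation:
Contributions (after 47 returned to D): A=189, B=54, D=189
Folded: C
Pot levels (distinct totals of non-folded players): 54, 189
Layer 1-54: 54 each from A, B, D = 54*3 = 162 chips; eligible A, B, D
Layer 55-189: 135 each from A, D = 135*2 = 270 chips; eligible A, D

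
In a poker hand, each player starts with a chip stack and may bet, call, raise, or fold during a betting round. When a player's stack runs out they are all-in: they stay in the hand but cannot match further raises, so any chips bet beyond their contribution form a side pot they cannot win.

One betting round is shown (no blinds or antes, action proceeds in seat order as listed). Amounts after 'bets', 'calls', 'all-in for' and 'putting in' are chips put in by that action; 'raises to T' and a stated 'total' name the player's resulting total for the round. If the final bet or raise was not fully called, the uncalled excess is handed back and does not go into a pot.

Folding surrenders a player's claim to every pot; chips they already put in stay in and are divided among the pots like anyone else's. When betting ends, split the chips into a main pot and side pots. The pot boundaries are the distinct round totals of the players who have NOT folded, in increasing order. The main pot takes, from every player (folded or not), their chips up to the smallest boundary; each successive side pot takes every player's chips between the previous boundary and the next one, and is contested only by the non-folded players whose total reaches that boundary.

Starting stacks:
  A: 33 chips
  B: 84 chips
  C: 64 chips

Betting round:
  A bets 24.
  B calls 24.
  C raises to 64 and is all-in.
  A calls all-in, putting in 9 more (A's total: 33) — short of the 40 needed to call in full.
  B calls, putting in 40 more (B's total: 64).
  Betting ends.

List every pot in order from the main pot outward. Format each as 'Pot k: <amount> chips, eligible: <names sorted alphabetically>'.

Contributions: A=33, B=64, C=64
Pot levels (distinct totals of non-folded players): 33, 64
Layer 1-33: 33 each from A, B, C = 33*3 = 99 chips; eligible A, B, C
Layer 34-64: 31 each from B, C = 31*2 = 62 chips; eligible B, C

Pot 1: 99 chips, eligible: A, B, C
Pot 2: 62 chips, eligible: B, C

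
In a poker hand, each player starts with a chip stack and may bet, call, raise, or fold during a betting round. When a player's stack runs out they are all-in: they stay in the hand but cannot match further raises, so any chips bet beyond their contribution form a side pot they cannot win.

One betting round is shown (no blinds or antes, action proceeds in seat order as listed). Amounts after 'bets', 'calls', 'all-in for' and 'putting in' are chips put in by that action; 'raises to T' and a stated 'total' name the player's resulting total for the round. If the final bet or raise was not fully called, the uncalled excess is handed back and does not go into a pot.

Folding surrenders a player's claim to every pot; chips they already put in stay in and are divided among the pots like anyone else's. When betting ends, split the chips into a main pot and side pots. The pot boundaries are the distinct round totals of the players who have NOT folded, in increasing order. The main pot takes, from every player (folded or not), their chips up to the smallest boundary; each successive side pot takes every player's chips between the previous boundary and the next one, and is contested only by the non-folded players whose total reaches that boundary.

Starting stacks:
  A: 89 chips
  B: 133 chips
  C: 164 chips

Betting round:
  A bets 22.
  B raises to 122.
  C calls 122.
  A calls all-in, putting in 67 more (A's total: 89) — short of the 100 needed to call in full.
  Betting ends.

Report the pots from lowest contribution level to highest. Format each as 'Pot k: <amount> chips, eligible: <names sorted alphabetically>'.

Contributions: A=89, B=122, C=122
Pot levels (distinct totals of non-folded players): 89, 122
Layer 1-89: 89 each from A, B, C = 89*3 = 267 chips; eligible A, B, C
Layer 90-122: 33 each from B, C = 33*2 = 66 chips; eligible B, C

Pot 1: 267 chips, eligible: A, B, C
Pot 2: 66 chips, eligible: B, C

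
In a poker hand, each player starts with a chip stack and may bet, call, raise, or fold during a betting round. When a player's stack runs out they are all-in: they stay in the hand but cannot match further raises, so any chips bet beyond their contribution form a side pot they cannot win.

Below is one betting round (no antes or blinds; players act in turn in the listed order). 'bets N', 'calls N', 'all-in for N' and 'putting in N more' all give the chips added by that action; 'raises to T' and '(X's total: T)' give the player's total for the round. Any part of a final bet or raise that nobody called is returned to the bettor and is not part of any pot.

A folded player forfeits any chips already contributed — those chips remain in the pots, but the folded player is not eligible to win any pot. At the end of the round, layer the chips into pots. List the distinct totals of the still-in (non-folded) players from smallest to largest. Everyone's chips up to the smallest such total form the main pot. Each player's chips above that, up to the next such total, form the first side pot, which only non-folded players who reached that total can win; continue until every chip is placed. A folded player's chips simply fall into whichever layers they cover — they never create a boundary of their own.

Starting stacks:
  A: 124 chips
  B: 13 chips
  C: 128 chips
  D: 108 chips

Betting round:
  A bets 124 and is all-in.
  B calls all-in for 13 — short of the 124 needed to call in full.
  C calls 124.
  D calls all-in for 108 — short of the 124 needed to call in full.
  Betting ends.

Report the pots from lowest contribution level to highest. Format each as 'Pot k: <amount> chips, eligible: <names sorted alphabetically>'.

Pot 1: 52 chips, eligible: A, B, C, D
Pot 2: 285 chips, eligible: A, C, D
Pot 3: 32 chips, eligible: A, C

Derivation:
Contributions: A=124, B=13, C=124, D=108
Pot levels (distinct totals of non-folded players): 13, 108, 124
Layer 1-13: 13 each from A, B, C, D = 13*4 = 52 chips; eligible A, B, C, D
Layer 14-108: 95 each from A, C, D = 95*3 = 285 chips; eligible A, C, D
Layer 109-124: 16 each from A, C = 16*2 = 32 chips; eligible A, C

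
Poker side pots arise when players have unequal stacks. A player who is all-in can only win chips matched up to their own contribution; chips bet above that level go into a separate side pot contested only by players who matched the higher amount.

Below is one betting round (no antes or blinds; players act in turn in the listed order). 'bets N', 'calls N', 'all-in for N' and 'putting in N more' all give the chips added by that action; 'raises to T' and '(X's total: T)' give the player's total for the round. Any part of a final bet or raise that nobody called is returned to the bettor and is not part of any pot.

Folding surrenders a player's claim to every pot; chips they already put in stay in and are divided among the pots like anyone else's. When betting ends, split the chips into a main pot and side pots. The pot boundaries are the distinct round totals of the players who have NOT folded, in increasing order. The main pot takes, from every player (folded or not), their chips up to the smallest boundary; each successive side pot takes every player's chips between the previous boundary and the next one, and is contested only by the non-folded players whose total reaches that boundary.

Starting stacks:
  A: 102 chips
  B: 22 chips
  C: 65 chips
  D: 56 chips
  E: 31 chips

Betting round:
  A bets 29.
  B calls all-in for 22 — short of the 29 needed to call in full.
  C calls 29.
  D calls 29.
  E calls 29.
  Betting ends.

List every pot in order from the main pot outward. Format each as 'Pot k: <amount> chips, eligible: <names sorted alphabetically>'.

Pot 1: 110 chips, eligible: A, B, C, D, E
Pot 2: 28 chips, eligible: A, C, D, E

Derivation:
Contributions: A=29, B=22, C=29, D=29, E=29
Pot levels (distinct totals of non-folded players): 22, 29
Layer 1-22: 22 each from A, B, C, D, E = 22*5 = 110 chips; eligible A, B, C, D, E
Layer 23-29: 7 each from A, C, D, E = 7*4 = 28 chips; eligible A, C, D, E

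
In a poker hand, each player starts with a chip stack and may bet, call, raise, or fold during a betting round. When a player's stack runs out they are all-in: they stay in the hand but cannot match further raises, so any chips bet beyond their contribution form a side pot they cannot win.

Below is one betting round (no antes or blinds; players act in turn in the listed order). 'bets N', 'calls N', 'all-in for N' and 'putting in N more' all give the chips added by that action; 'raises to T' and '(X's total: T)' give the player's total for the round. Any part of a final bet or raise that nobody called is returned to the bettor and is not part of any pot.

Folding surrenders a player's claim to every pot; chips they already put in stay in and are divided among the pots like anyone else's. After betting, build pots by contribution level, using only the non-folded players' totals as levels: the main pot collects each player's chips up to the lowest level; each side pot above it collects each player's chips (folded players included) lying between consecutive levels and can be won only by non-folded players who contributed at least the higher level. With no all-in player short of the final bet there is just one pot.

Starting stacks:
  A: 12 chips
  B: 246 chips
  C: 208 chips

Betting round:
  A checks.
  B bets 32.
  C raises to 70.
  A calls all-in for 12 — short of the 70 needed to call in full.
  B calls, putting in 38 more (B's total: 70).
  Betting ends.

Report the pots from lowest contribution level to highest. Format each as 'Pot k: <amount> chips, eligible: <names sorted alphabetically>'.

Contributions: A=12, B=70, C=70
Pot levels (distinct totals of non-folded players): 12, 70
Layer 1-12: 12 each from A, B, C = 12*3 = 36 chips; eligible A, B, C
Layer 13-70: 58 each from B, C = 58*2 = 116 chips; eligible B, C

Pot 1: 36 chips, eligible: A, B, C
Pot 2: 116 chips, eligible: B, C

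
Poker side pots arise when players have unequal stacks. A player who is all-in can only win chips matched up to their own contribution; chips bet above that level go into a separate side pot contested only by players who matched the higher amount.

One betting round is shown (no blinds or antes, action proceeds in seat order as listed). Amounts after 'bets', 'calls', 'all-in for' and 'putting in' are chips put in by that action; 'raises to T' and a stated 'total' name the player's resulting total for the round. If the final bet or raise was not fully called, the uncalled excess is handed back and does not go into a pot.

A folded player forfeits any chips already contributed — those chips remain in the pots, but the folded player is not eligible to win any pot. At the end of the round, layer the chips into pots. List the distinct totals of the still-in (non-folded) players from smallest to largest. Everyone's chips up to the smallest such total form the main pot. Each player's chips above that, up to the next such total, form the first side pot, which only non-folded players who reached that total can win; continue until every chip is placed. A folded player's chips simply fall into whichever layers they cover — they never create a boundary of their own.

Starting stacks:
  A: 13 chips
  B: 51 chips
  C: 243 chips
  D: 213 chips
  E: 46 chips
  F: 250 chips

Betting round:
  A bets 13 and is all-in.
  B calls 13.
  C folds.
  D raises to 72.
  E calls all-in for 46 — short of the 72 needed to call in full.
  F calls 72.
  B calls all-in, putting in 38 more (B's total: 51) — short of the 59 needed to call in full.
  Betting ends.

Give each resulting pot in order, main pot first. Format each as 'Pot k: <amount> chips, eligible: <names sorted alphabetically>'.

Contributions: A=13, B=51, D=72, E=46, F=72
Folded: C
Pot levels (distinct totals of non-folded players): 13, 46, 51, 72
Layer 1-13: 13 each from A, B, D, E, F = 13*5 = 65 chips; eligible A, B, D, E, F
Layer 14-46: 33 each from B, D, E, F = 33*4 = 132 chips; eligible B, D, E, F
Layer 47-51: 5 each from B, D, F = 5*3 = 15 chips; eligible B, D, F
Layer 52-72: 21 each from D, F = 21*2 = 42 chips; eligible D, F

Pot 1: 65 chips, eligible: A, B, D, E, F
Pot 2: 132 chips, eligible: B, D, E, F
Pot 3: 15 chips, eligible: B, D, F
Pot 4: 42 chips, eligible: D, F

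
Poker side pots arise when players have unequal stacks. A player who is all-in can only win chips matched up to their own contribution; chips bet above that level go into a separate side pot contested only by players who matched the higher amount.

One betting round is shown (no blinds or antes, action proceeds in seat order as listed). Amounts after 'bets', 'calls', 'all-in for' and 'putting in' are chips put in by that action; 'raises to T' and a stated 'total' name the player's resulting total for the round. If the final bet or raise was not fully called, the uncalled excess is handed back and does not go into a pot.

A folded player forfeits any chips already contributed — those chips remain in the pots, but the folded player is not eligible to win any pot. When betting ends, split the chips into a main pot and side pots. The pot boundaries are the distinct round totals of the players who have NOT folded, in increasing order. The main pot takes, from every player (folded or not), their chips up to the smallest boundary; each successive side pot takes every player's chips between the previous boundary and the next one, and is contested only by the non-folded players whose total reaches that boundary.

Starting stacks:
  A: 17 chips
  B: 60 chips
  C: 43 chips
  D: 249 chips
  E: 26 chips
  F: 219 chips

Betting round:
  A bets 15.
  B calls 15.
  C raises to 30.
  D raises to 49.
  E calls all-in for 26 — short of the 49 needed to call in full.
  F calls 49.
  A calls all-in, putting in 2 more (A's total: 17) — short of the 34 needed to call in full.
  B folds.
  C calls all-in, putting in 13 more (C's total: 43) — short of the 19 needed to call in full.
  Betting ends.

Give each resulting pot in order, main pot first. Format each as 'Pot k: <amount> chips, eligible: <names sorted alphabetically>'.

Contributions: A=17, B=15, C=43, D=49, E=26, F=49
Folded: B
Pot levels (distinct totals of non-folded players): 17, 26, 43, 49
Layer 1-17: A 17 + B 15 + C 17 + D 17 + E 17 + F 17 = 100 chips; eligible A, C, D, E, F
Layer 18-26: 9 each from C, D, E, F = 9*4 = 36 chips; eligible C, D, E, F
Layer 27-43: 17 each from C, D, F = 17*3 = 51 chips; eligible C, D, F
Layer 44-49: 6 each from D, F = 6*2 = 12 chips; eligible D, F

Pot 1: 100 chips, eligible: A, C, D, E, F
Pot 2: 36 chips, eligible: C, D, E, F
Pot 3: 51 chips, eligible: C, D, F
Pot 4: 12 chips, eligible: D, F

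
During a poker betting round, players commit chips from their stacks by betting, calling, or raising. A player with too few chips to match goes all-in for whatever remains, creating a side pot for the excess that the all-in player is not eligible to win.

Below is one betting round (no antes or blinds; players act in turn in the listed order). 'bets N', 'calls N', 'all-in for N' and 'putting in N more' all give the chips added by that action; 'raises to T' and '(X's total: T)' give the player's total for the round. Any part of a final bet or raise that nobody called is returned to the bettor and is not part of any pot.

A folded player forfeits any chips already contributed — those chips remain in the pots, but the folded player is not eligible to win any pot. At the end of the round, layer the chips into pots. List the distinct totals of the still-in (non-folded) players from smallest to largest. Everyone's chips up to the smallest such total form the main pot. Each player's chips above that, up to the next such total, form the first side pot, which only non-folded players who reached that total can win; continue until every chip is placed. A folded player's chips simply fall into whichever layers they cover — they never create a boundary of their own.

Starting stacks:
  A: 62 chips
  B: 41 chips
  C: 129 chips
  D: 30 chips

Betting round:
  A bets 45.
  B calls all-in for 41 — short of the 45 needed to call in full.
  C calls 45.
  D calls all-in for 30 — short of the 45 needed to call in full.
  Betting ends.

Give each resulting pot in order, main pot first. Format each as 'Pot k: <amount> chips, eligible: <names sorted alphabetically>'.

Contributions: A=45, B=41, C=45, D=30
Pot levels (distinct totals of non-folded players): 30, 41, 45
Layer 1-30: 30 each from A, B, C, D = 30*4 = 120 chips; eligible A, B, C, D
Layer 31-41: 11 each from A, B, C = 11*3 = 33 chips; eligible A, B, C
Layer 42-45: 4 each from A, C = 4*2 = 8 chips; eligible A, C

Pot 1: 120 chips, eligible: A, B, C, D
Pot 2: 33 chips, eligible: A, B, C
Pot 3: 8 chips, eligible: A, C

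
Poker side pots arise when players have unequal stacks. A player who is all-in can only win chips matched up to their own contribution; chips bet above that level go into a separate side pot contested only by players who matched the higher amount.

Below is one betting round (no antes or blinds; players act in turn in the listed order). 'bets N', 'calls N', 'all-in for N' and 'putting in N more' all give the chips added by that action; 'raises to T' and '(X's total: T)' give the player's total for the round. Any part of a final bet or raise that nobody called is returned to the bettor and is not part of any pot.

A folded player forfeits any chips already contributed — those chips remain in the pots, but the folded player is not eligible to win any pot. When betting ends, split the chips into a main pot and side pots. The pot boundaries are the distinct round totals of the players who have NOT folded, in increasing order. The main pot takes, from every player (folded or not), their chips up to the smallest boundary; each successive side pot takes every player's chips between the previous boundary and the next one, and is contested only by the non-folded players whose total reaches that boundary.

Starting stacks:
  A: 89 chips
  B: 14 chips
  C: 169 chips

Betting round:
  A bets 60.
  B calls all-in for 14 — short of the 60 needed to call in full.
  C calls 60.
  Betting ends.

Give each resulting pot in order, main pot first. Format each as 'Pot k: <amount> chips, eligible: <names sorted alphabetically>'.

Contributions: A=60, B=14, C=60
Pot levels (distinct totals of non-folded players): 14, 60
Layer 1-14: 14 each from A, B, C = 14*3 = 42 chips; eligible A, B, C
Layer 15-60: 46 each from A, C = 46*2 = 92 chips; eligible A, C

Pot 1: 42 chips, eligible: A, B, C
Pot 2: 92 chips, eligible: A, C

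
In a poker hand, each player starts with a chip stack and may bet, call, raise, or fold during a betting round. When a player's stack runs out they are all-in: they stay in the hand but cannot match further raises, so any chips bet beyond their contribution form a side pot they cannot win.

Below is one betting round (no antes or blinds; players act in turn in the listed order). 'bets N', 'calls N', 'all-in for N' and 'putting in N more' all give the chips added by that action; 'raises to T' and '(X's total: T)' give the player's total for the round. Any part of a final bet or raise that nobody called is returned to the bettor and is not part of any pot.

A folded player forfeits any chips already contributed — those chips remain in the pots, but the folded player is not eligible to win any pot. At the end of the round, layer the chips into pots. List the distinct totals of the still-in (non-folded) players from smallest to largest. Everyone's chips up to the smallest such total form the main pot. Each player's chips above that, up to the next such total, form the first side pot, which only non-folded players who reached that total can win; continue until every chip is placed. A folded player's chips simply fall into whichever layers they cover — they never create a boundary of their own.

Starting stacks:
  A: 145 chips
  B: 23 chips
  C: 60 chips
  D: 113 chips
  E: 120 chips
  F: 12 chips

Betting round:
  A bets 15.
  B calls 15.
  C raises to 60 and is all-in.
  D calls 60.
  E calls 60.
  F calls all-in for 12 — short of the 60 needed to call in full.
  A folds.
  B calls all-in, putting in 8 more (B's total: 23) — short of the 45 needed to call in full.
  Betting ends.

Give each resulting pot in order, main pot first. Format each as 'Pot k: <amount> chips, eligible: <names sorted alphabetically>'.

Pot 1: 72 chips, eligible: B, C, D, E, F
Pot 2: 47 chips, eligible: B, C, D, E
Pot 3: 111 chips, eligible: C, D, E

Derivation:
Contributions: A=15, B=23, C=60, D=60, E=60, F=12
Folded: A
Pot levels (distinct totals of non-folded players): 12, 23, 60
Layer 1-12: 12 each from A, B, C, D, E, F = 12*6 = 72 chips; eligible B, C, D, E, F
Layer 13-23: A 3 + B 11 + C 11 + D 11 + E 11 = 47 chips; eligible B, C, D, E
Layer 24-60: 37 each from C, D, E = 37*3 = 111 chips; eligible C, D, E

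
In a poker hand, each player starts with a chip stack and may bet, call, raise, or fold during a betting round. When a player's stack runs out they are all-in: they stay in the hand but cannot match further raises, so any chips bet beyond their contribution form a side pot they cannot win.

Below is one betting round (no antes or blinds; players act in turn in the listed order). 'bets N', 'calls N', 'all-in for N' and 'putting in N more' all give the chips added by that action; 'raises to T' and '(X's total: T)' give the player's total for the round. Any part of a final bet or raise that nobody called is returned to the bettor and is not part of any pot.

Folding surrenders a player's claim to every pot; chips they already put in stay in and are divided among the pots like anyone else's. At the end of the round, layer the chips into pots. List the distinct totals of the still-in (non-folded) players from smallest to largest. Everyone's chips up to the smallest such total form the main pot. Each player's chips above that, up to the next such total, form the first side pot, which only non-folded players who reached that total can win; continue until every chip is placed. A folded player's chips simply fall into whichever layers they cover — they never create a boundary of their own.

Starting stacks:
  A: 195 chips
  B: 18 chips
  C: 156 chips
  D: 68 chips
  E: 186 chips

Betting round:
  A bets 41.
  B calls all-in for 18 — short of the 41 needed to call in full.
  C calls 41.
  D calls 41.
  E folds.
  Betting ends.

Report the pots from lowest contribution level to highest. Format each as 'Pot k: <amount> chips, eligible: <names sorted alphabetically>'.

Pot 1: 72 chips, eligible: A, B, C, D
Pot 2: 69 chips, eligible: A, C, D

Derivation:
Contributions: A=41, B=18, C=41, D=41
Folded: E
Pot levels (distinct totals of non-folded players): 18, 41
Layer 1-18: 18 each from A, B, C, D = 18*4 = 72 chips; eligible A, B, C, D
Layer 19-41: 23 each from A, C, D = 23*3 = 69 chips; eligible A, C, D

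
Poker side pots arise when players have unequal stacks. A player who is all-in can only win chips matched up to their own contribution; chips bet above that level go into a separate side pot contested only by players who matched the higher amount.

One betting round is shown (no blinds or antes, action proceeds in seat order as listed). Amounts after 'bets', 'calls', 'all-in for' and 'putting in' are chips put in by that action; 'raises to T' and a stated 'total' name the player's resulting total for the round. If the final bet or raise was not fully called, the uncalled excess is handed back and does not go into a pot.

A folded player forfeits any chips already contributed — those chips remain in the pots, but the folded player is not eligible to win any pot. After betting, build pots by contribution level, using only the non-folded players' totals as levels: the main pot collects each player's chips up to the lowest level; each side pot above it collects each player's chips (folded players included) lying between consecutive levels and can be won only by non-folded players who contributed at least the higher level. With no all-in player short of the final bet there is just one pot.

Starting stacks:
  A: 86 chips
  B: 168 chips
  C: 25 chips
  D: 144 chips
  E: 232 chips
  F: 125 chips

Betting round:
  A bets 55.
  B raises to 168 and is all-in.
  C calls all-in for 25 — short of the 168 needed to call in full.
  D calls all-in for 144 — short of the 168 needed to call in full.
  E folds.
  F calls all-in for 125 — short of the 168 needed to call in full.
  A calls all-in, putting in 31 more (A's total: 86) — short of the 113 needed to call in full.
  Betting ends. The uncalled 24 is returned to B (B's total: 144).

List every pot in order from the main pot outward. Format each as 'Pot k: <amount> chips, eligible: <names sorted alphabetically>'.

Pot 1: 125 chips, eligible: A, B, C, D, F
Pot 2: 244 chips, eligible: A, B, D, F
Pot 3: 117 chips, eligible: B, D, F
Pot 4: 38 chips, eligible: B, D

Derivation:
Contributions (after 24 returned to B): A=86, B=144, C=25, D=144, F=125
Folded: E
Pot levels (distinct totals of non-folded players): 25, 86, 125, 144
Layer 1-25: 25 each from A, B, C, D, F = 25*5 = 125 chips; eligible A, B, C, D, F
Layer 26-86: 61 each from A, B, D, F = 61*4 = 244 chips; eligible A, B, D, F
Layer 87-125: 39 each from B, D, F = 39*3 = 117 chips; eligible B, D, F
Layer 126-144: 19 each from B, D = 19*2 = 38 chips; eligible B, D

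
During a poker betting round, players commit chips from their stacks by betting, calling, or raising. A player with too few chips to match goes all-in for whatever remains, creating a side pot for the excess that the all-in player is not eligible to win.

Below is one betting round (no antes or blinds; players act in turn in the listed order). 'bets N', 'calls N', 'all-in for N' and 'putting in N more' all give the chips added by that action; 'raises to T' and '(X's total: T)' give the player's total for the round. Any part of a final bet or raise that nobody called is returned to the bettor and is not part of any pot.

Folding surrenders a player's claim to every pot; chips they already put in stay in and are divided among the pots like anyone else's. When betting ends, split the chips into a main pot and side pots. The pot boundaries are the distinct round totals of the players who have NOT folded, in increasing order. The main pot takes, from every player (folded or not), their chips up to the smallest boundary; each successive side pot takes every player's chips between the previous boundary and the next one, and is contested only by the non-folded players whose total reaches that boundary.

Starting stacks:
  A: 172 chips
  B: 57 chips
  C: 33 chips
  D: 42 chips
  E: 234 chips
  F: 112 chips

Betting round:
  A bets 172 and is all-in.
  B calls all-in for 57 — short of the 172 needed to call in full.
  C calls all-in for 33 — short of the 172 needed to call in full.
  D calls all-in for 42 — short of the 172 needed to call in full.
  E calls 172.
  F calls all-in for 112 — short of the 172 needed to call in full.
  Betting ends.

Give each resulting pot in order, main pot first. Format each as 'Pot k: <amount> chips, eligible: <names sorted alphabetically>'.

Pot 1: 198 chips, eligible: A, B, C, D, E, F
Pot 2: 45 chips, eligible: A, B, D, E, F
Pot 3: 60 chips, eligible: A, B, E, F
Pot 4: 165 chips, eligible: A, E, F
Pot 5: 120 chips, eligible: A, E

Derivation:
Contributions: A=172, B=57, C=33, D=42, E=172, F=112
Pot levels (distinct totals of non-folded players): 33, 42, 57, 112, 172
Layer 1-33: 33 each from A, B, C, D, E, F = 33*6 = 198 chips; eligible A, B, C, D, E, F
Layer 34-42: 9 each from A, B, D, E, F = 9*5 = 45 chips; eligible A, B, D, E, F
Layer 43-57: 15 each from A, B, E, F = 15*4 = 60 chips; eligible A, B, E, F
Layer 58-112: 55 each from A, E, F = 55*3 = 165 chips; eligible A, E, F
Layer 113-172: 60 each from A, E = 60*2 = 120 chips; eligible A, E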